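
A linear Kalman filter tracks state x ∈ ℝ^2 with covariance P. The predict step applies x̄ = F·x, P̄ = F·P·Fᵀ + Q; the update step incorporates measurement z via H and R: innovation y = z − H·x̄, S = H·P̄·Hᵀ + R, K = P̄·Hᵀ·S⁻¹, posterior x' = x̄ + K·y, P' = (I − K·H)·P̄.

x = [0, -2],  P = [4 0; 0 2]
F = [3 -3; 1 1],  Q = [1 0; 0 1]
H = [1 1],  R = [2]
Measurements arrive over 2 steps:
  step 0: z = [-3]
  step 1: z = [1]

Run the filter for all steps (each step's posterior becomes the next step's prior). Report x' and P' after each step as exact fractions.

step 0: x' = [29/76, -243/76], P' = [459/76 -337/76; -337/76 363/76]
step 1: x' = [29947/7246, -22175/7246], P' = [16474/3623 -9560/3623; -9560/3623 9816/3623]

step 0: x̄ = F·x = [6, -2]
step 0: P̄ = F·P·Fᵀ + Q = [55 6; 6 7]
step 0: y = z − H·x̄ = [-7]
step 0: S = H·P̄·Hᵀ + R = [76]
step 0: K = P̄·Hᵀ·S⁻¹ = [61/76; 13/76]
step 0: x' = x̄ + K·y = [29/76, -243/76]
step 0: P' = (I − K·H)·P̄ = [459/76 -337/76; -337/76 363/76]
step 1: x̄ = F·x = [204/19, -107/38]
step 1: P̄ = F·P·Fᵀ + Q = [3385/19 72/19; 72/19 56/19]
step 1: y = z − H·x̄ = [-263/38]
step 1: S = H·P̄·Hᵀ + R = [3623/19]
step 1: K = P̄·Hᵀ·S⁻¹ = [3457/3623; 128/3623]
step 1: x' = x̄ + K·y = [29947/7246, -22175/7246]
step 1: P' = (I − K·H)·P̄ = [16474/3623 -9560/3623; -9560/3623 9816/3623]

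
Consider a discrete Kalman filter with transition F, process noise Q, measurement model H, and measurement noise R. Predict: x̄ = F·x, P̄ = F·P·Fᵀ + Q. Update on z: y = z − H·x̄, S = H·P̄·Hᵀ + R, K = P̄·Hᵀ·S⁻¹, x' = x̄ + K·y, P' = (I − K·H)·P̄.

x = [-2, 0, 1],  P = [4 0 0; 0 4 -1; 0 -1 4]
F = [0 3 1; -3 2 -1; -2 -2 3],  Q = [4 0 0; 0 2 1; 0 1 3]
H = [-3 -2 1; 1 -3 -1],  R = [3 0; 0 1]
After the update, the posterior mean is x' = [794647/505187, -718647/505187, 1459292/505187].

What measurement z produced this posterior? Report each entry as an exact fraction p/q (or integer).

x̄ = F·x = [1, 5, 7]
P̄ = F·P·Fᵀ + Q = [38 21 -19; 21 62 -11; -19 -11 83]
S = H·P̄·Hᵀ + R = [1086 257; 257 526]
K = P̄·Hᵀ·S⁻¹ = [-90508/505187 38459/505187; -64570/505187 -116358/505187; 102945/505187 -116568/505187]
x' − x̄ = [289460/505187, -3244582/505187, -2077017/505187] = K·y
y = (KᵀK)⁻¹·Kᵀ·(x' − x̄) = [7, 24]
z = y + H·x̄ = [7, 24] + [-6, -21] = [1, 3]

z = [1, 3]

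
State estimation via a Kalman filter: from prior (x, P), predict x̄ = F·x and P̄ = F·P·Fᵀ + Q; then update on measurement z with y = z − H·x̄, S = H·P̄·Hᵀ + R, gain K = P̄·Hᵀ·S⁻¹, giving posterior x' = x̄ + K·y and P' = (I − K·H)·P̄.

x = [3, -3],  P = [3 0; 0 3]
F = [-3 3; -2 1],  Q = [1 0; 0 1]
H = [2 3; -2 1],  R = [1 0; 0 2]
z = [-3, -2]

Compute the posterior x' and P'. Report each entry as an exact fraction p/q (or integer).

x' = [1843/11170, -6146/5585]
P' = [2979/11170 -728/5585; -728/5585 922/5585]

x̄ = F·x = [-18, -9]
P̄ = F·P·Fᵀ + Q = [55 27; 27 16]
y = z − H·x̄ = [60, -29]
S = H·P̄·Hᵀ + R = [689 -280; -280 130]
K = P̄·Hᵀ·S⁻¹ = [159/1117 -3707/11170; 262/1117 1189/5585]
x' = x̄ + K·y = [1843/11170, -6146/5585]
P' = (I − K·H)·P̄ = [2979/11170 -728/5585; -728/5585 922/5585]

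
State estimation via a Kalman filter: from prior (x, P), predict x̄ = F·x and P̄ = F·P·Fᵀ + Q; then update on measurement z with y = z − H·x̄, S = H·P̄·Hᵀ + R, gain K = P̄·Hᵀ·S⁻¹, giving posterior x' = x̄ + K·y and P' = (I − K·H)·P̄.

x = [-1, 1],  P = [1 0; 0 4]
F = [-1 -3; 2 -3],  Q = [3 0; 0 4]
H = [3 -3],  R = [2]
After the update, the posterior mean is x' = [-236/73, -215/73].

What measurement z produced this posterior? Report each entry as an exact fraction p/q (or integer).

z = [-1]

x̄ = F·x = [-2, -5]
P̄ = F·P·Fᵀ + Q = [40 34; 34 44]
S = H·P̄·Hᵀ + R = [146]
K = P̄·Hᵀ·S⁻¹ = [9/73; -15/73]
x' − x̄ = [-90/73, 150/73] = K·y
y = (KᵀK)⁻¹·Kᵀ·(x' − x̄) = [-10]
z = y + H·x̄ = [-10] + [9] = [-1]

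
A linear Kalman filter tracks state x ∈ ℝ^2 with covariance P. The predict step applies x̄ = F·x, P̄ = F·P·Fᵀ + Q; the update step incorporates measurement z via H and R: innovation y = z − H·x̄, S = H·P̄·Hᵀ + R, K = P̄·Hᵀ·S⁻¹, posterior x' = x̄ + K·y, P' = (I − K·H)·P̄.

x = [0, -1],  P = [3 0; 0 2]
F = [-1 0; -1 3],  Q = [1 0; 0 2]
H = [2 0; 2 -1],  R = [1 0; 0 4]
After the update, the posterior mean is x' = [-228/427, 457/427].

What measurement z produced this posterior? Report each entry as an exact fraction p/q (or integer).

z = [-1, -3]

x̄ = F·x = [0, -3]
P̄ = F·P·Fᵀ + Q = [4 3; 3 23]
S = H·P̄·Hᵀ + R = [17 10; 10 31]
K = P̄·Hᵀ·S⁻¹ = [198/427 5/427; 356/427 -349/427]
x' − x̄ = [-228/427, 1738/427] = K·y
y = (KᵀK)⁻¹·Kᵀ·(x' − x̄) = [-1, -6]
z = y + H·x̄ = [-1, -6] + [0, 3] = [-1, -3]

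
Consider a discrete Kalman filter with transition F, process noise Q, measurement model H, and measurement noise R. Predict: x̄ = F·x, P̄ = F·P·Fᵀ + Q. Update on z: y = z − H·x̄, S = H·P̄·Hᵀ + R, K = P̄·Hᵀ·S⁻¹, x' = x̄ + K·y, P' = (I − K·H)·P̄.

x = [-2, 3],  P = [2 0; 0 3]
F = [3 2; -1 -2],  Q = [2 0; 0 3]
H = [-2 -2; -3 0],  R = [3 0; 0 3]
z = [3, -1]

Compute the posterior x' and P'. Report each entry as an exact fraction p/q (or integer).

x̄ = F·x = [0, -4]
P̄ = F·P·Fᵀ + Q = [32 -18; -18 17]
y = z − H·x̄ = [-5, -1]
S = H·P̄·Hᵀ + R = [55 84; 84 291]
K = P̄·Hᵀ·S⁻¹ = [-28/2983 -976/2983; -1318/2983 934/2983]
x' = x̄ + K·y = [1116/2983, -6276/2983]
P' = (I − K·H)·P̄ = [976/2983 -934/2983; -934/2983 2911/2983]

x' = [1116/2983, -6276/2983]
P' = [976/2983 -934/2983; -934/2983 2911/2983]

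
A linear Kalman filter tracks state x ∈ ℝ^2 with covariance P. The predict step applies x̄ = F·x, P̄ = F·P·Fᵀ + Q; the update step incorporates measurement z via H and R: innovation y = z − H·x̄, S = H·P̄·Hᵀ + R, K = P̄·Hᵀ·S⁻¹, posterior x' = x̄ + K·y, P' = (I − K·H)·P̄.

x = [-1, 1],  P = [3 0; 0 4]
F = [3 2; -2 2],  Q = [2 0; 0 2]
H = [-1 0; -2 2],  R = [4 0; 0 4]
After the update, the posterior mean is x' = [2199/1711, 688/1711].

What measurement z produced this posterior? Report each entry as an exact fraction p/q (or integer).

x̄ = F·x = [-1, 4]
P̄ = F·P·Fᵀ + Q = [45 -2; -2 30]
S = H·P̄·Hᵀ + R = [49 94; 94 320]
K = P̄·Hᵀ·S⁻¹ = [-1391/1711 -94/1711; -1344/1711 737/1711]
x' − x̄ = [3910/1711, -6156/1711] = K·y
y = (KᵀK)⁻¹·Kᵀ·(x' − x̄) = [-2, -12]
z = y + H·x̄ = [-2, -12] + [1, 10] = [-1, -2]

z = [-1, -2]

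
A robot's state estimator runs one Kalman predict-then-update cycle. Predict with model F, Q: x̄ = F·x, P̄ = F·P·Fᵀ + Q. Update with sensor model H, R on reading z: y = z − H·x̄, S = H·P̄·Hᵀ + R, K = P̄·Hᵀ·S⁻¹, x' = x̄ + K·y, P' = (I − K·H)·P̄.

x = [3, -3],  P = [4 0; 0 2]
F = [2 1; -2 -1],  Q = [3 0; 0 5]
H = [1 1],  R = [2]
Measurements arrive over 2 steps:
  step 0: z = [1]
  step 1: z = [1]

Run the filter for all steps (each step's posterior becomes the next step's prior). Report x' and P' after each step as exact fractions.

step 0: x' = [33/10, -5/2], P' = [201/10 -39/2; -39/2 41/2]
step 1: x' = [22/5, -18/5], P' = [25 -122/5; -122/5 127/5]

step 0: x̄ = F·x = [3, -3]
step 0: P̄ = F·P·Fᵀ + Q = [21 -18; -18 23]
step 0: y = z − H·x̄ = [1]
step 0: S = H·P̄·Hᵀ + R = [10]
step 0: K = P̄·Hᵀ·S⁻¹ = [3/10; 1/2]
step 0: x' = x̄ + K·y = [33/10, -5/2]
step 0: P' = (I − K·H)·P̄ = [201/10 -39/2; -39/2 41/2]
step 1: x̄ = F·x = [41/10, -41/10]
step 1: P̄ = F·P·Fᵀ + Q = [259/10 -229/10; -229/10 279/10]
step 1: y = z − H·x̄ = [1]
step 1: S = H·P̄·Hᵀ + R = [10]
step 1: K = P̄·Hᵀ·S⁻¹ = [3/10; 1/2]
step 1: x' = x̄ + K·y = [22/5, -18/5]
step 1: P' = (I − K·H)·P̄ = [25 -122/5; -122/5 127/5]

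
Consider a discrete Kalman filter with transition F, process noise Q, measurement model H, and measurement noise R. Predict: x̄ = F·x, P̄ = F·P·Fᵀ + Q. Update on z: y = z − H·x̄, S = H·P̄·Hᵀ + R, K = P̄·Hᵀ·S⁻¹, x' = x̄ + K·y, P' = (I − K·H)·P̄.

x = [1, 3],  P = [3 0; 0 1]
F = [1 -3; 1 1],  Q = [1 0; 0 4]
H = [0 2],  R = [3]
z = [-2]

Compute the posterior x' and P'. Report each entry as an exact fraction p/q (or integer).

x̄ = F·x = [-8, 4]
P̄ = F·P·Fᵀ + Q = [13 0; 0 8]
y = z − H·x̄ = [-10]
S = H·P̄·Hᵀ + R = [35]
K = P̄·Hᵀ·S⁻¹ = [0; 16/35]
x' = x̄ + K·y = [-8, -4/7]
P' = (I − K·H)·P̄ = [13 0; 0 24/35]

x' = [-8, -4/7]
P' = [13 0; 0 24/35]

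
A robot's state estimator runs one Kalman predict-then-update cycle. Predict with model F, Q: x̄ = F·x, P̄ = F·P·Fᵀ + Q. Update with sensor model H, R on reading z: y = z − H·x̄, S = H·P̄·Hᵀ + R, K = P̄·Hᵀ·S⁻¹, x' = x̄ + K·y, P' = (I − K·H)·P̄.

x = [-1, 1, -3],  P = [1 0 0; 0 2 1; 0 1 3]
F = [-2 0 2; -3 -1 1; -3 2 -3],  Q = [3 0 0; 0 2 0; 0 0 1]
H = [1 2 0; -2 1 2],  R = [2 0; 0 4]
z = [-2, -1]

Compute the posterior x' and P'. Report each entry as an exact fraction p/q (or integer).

x' = [1336/1039, -21763/13507, 25500/13507]
P' = [3034/1039 -1224/1039 3406/1039; -1224/1039 12678/13507 -20743/13507; 3406/1039 -20743/13507 128097/27014]

x̄ = F·x = [-4, -1, 14]
P̄ = F·P·Fᵀ + Q = [19 10 -8; 10 14 1; -8 1 33]
y = z − H·x̄ = [4, -36]
S = H·P̄·Hᵀ + R = [117 -52; -52 254]
K = P̄·Hᵀ·S⁻¹ = [293/1039 -120/1039; 4722/13507 58/1039; 1396/13507 723/2078]
x' = x̄ + K·y = [1336/1039, -21763/13507, 25500/13507]
P' = (I − K·H)·P̄ = [3034/1039 -1224/1039 3406/1039; -1224/1039 12678/13507 -20743/13507; 3406/1039 -20743/13507 128097/27014]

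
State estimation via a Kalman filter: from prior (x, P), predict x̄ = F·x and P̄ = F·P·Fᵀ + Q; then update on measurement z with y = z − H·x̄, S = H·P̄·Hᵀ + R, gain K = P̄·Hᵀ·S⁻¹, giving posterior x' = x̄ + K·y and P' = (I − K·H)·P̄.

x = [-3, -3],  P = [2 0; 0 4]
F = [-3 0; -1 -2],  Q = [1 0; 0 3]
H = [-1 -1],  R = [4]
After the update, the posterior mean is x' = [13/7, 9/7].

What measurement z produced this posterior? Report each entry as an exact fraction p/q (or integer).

z = [-2]

x̄ = F·x = [9, 9]
P̄ = F·P·Fᵀ + Q = [19 6; 6 21]
S = H·P̄·Hᵀ + R = [56]
K = P̄·Hᵀ·S⁻¹ = [-25/56; -27/56]
x' − x̄ = [-50/7, -54/7] = K·y
y = (KᵀK)⁻¹·Kᵀ·(x' − x̄) = [16]
z = y + H·x̄ = [16] + [-18] = [-2]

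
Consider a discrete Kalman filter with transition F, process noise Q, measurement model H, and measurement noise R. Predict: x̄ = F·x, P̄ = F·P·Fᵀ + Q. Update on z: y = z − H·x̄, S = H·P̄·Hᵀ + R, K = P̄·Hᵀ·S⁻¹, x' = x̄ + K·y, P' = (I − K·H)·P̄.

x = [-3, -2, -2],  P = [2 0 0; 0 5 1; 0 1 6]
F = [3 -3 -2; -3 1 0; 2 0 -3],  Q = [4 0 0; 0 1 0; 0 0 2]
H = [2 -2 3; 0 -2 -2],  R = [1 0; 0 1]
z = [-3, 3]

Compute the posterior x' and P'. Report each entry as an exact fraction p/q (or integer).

x̄ = F·x = [1, 7, 0]
P̄ = F·P·Fᵀ + Q = [103 -35 57; -35 24 -15; 57 -15 64]
y = z − H·x̄ = [9, 17]
S = H·P̄·Hᵀ + R = [2229 -346; -346 233]
K = P̄·Hᵀ·S⁻¹ = [88927/399641 56586/399641; -44207/399641 -96520/399641; 44380/399641 -102186/399641]
x' = x̄ + K·y = [2161946/399641, 758784/399641, -1337742/399641]
P' = (I − K·H)·P̄ = [3902438/399641 1526214/399641 -1554507/399641; 1526214/399641 648283/399641 -600023/399641; -1554507/399641 -600023/399641 651116/399641]

x' = [2161946/399641, 758784/399641, -1337742/399641]
P' = [3902438/399641 1526214/399641 -1554507/399641; 1526214/399641 648283/399641 -600023/399641; -1554507/399641 -600023/399641 651116/399641]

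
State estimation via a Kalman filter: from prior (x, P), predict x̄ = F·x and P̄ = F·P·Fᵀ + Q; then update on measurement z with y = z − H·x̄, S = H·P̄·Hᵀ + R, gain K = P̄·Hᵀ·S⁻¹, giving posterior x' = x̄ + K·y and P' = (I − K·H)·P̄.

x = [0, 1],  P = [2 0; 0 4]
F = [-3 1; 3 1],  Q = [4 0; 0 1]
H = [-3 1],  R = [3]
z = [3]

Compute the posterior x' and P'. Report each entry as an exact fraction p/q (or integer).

x̄ = F·x = [1, 1]
P̄ = F·P·Fᵀ + Q = [26 -14; -14 23]
y = z − H·x̄ = [5]
S = H·P̄·Hᵀ + R = [344]
K = P̄·Hᵀ·S⁻¹ = [-23/86; 65/344]
x' = x̄ + K·y = [-29/86, 669/344]
P' = (I − K·H)·P̄ = [60/43 291/86; 291/86 3687/344]

x' = [-29/86, 669/344]
P' = [60/43 291/86; 291/86 3687/344]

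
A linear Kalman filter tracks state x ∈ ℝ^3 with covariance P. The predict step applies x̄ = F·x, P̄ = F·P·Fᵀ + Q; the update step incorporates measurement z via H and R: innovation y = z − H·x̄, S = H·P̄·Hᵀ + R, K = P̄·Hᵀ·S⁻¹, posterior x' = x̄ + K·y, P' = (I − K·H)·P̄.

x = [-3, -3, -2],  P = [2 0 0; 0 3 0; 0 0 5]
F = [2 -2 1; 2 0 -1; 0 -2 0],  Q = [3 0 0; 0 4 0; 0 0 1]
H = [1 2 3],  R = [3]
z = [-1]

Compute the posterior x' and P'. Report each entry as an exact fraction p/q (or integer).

x' = [-41/10, -511/100, 447/100]
P' = [35/3 -169/30 1/10; -169/30 3731/300 -629/100; 1/10 -629/100 433/100]

x̄ = F·x = [-2, -4, 6]
P̄ = F·P·Fᵀ + Q = [28 3 12; 3 17 0; 12 0 13]
y = z − H·x̄ = [-9]
S = H·P̄·Hᵀ + R = [300]
K = P̄·Hᵀ·S⁻¹ = [7/30; 37/300; 17/100]
x' = x̄ + K·y = [-41/10, -511/100, 447/100]
P' = (I − K·H)·P̄ = [35/3 -169/30 1/10; -169/30 3731/300 -629/100; 1/10 -629/100 433/100]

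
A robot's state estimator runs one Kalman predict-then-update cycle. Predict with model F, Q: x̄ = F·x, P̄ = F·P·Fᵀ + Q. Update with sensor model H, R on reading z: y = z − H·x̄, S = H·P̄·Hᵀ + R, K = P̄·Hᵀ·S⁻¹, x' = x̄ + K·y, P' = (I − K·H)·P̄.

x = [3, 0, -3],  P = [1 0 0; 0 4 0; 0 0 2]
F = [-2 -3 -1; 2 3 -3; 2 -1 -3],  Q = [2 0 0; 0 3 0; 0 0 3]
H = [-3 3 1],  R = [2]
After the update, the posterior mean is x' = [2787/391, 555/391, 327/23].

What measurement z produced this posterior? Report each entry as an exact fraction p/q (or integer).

x̄ = F·x = [-3, 15, 15]
P̄ = F·P·Fᵀ + Q = [44 -34 14; -34 61 10; 14 10 29]
S = H·P̄·Hᵀ + R = [1564]
K = P̄·Hᵀ·S⁻¹ = [-55/391; 295/1564; 1/92]
x' − x̄ = [3960/391, -5310/391, -18/23] = K·y
y = (KᵀK)⁻¹·Kᵀ·(x' − x̄) = [-72]
z = y + H·x̄ = [-72] + [69] = [-3]

z = [-3]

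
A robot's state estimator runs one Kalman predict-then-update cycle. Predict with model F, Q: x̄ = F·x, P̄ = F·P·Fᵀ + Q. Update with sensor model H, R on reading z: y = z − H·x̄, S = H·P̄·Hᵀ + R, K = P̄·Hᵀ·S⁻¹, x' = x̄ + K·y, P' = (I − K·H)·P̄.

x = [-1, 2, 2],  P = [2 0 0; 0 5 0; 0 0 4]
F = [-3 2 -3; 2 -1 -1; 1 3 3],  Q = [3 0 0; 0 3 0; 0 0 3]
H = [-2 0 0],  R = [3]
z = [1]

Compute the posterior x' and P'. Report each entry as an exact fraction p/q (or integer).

x̄ = F·x = [1, -6, 11]
P̄ = F·P·Fᵀ + Q = [77 -10 -12; -10 20 -23; -12 -23 86]
y = z − H·x̄ = [3]
S = H·P̄·Hᵀ + R = [311]
K = P̄·Hᵀ·S⁻¹ = [-154/311; 20/311; 24/311]
x' = x̄ + K·y = [-151/311, -1806/311, 3493/311]
P' = (I − K·H)·P̄ = [231/311 -30/311 -36/311; -30/311 5820/311 -7633/311; -36/311 -7633/311 26170/311]

x' = [-151/311, -1806/311, 3493/311]
P' = [231/311 -30/311 -36/311; -30/311 5820/311 -7633/311; -36/311 -7633/311 26170/311]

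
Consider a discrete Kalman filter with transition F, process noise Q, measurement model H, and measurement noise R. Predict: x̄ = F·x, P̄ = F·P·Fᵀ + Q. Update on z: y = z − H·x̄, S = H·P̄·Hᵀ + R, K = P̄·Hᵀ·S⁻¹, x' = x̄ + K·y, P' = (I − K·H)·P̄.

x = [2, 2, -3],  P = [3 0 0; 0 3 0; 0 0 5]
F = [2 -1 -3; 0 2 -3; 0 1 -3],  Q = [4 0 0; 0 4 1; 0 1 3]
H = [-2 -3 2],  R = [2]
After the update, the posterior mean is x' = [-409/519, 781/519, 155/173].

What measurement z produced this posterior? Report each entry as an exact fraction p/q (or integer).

z = [-1]

x̄ = F·x = [11, 13, 11]
P̄ = F·P·Fᵀ + Q = [64 39 42; 39 61 52; 42 52 51]
S = H·P̄·Hᵀ + R = [519]
K = P̄·Hᵀ·S⁻¹ = [-161/519; -157/519; -46/173]
x' − x̄ = [-6118/519, -5966/519, -1748/173] = K·y
y = (KᵀK)⁻¹·Kᵀ·(x' − x̄) = [38]
z = y + H·x̄ = [38] + [-39] = [-1]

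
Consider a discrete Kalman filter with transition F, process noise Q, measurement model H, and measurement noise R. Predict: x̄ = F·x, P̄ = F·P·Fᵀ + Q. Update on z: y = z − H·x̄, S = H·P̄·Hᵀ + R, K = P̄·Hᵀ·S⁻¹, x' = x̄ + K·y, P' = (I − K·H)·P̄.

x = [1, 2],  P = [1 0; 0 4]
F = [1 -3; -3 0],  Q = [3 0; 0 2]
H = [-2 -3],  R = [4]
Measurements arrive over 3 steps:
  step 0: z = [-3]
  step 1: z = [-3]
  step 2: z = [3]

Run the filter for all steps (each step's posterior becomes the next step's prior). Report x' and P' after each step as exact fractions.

step 0: x' = [427/227, -87/227], P' = [4039/227 -2598/227; -2598/227 1768/227]
step 1: x' = [-317588/51045, 86191/17015], P' = [3035113/51045 -689606/17015; -689606/17015 477256/17015]
step 2: x' = [-181055150/28219003, 93584181/28219003], P' = [2300683447/28219003 -1568722254/28219003; -1568722254/28219003 1081554728/28219003]

step 0: x̄ = F·x = [-5, -3]
step 0: P̄ = F·P·Fᵀ + Q = [40 -3; -3 11]
step 0: y = z − H·x̄ = [-22]
step 0: S = H·P̄·Hᵀ + R = [227]
step 0: K = P̄·Hᵀ·S⁻¹ = [-71/227; -27/227]
step 0: x' = x̄ + K·y = [427/227, -87/227]
step 0: P' = (I − K·H)·P̄ = [4039/227 -2598/227; -2598/227 1768/227]
step 1: x̄ = F·x = [688/227, -1281/227]
step 1: P̄ = F·P·Fᵀ + Q = [36220/227 -35499/227; -35499/227 36805/227]
step 1: y = z − H·x̄ = [-3148/227]
step 1: S = H·P̄·Hᵀ + R = [51045/227]
step 1: K = P̄·Hᵀ·S⁻¹ = [34057/51045; -13139/17015]
step 1: x' = x̄ + K·y = [-317588/51045, 86191/17015]
step 1: P' = (I − K·H)·P̄ = [3035113/51045 -689606/17015; -689606/17015 477256/17015]
step 2: x̄ = F·x = [-1093307/51045, 317588/17015]
step 2: P̄ = F·P·Fᵀ + Q = [28487068/51045 -9241567/17015; -9241567/17015 9139369/17015]
step 2: y = z − H·x̄ = [824813/51045]
step 2: S = H·P̄·Hᵀ + R = [28219003/51045]
step 2: K = P̄·Hᵀ·S⁻¹ = [26199967/28219003; -26804919/28219003]
step 2: x' = x̄ + K·y = [-181055150/28219003, 93584181/28219003]
step 2: P' = (I − K·H)·P̄ = [2300683447/28219003 -1568722254/28219003; -1568722254/28219003 1081554728/28219003]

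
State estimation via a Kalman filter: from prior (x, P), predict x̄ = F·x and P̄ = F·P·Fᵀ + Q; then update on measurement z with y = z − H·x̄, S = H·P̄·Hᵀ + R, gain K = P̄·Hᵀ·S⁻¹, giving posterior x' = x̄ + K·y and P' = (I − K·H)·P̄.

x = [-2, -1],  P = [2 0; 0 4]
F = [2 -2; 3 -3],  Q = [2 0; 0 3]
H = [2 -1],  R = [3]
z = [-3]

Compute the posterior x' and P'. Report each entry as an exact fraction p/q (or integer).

x' = [-18/5, -9/2]
P' = [66/5 24; 24 183/4]

x̄ = F·x = [-2, -3]
P̄ = F·P·Fᵀ + Q = [26 36; 36 57]
y = z − H·x̄ = [-2]
S = H·P̄·Hᵀ + R = [20]
K = P̄·Hᵀ·S⁻¹ = [4/5; 3/4]
x' = x̄ + K·y = [-18/5, -9/2]
P' = (I − K·H)·P̄ = [66/5 24; 24 183/4]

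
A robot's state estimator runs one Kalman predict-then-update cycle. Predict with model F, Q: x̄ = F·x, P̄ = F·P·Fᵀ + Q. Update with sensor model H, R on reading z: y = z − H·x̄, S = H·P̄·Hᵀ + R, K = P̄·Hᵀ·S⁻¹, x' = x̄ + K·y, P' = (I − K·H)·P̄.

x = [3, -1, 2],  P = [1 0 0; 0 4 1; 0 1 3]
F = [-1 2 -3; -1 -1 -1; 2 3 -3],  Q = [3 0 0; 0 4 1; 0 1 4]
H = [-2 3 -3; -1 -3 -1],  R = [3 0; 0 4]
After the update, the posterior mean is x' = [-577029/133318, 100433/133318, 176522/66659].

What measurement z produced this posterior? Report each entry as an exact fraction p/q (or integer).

z = [3, -1]

x̄ = F·x = [-11, -4, -3]
P̄ = F·P·Fᵀ + Q = [35 3 34; 3 14 -4; 34 -4 53]
S = H·P̄·Hᵀ + R = [1190 258; 258 280]
K = P̄·Hᵀ·S⁻¹ = [-6379/66659 -25383/133318; 12009/133318 -30587/133318; -23785/133318 -6897/66659]
x' − x̄ = [889469/133318, 633705/133318, 376499/66659] = K·y
y = (KᵀK)⁻¹·Kᵀ·(x' − x̄) = [-16, -27]
z = y + H·x̄ = [-16, -27] + [19, 26] = [3, -1]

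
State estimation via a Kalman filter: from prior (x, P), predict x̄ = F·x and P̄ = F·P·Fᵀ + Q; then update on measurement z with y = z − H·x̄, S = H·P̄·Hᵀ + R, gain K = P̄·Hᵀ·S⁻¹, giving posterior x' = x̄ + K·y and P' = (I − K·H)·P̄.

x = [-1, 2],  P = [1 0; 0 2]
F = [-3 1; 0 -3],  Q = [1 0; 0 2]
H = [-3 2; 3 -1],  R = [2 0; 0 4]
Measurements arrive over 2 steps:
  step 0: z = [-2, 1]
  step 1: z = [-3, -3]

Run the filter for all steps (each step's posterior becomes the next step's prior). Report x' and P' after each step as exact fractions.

step 0: x' = [100/803, -63/73], P' = [942/803 138/73; 138/73 254/73]
step 1: x' = [-219624/90853, -2233971/454265], P' = [117804/90853 196608/90853; 196608/90853 1838464/454265]

step 0: x̄ = F·x = [5, -6]
step 0: P̄ = F·P·Fᵀ + Q = [12 -6; -6 20]
step 0: y = z − H·x̄ = [25, -20]
step 0: S = H·P̄·Hᵀ + R = [262 -202; -202 168]
step 0: K = P̄·Hᵀ·S⁻¹ = [105/803 327/803; 47/73 40/73]
step 0: x' = x̄ + K·y = [100/803, -63/73]
step 0: P' = (I − K·H)·P̄ = [942/803 138/73; 138/73 254/73]
step 1: x̄ = F·x = [-993/803, 189/73]
step 1: P̄ = F·P·Fᵀ + Q = [2967/803 480/73; 480/73 2432/73]
step 1: y = z − H·x̄ = [-9546/803, 2649/803]
step 1: S = H·P̄·Hᵀ + R = [71957/803 -32687/803; -32687/803 24987/803]
step 1: K = P̄·Hᵀ·S⁻¹ = [19902/90853 39201/90853; 363904/454265 277664/454265]
step 1: x' = x̄ + K·y = [-219624/90853, -2233971/454265]
step 1: P' = (I − K·H)·P̄ = [117804/90853 196608/90853; 196608/90853 1838464/454265]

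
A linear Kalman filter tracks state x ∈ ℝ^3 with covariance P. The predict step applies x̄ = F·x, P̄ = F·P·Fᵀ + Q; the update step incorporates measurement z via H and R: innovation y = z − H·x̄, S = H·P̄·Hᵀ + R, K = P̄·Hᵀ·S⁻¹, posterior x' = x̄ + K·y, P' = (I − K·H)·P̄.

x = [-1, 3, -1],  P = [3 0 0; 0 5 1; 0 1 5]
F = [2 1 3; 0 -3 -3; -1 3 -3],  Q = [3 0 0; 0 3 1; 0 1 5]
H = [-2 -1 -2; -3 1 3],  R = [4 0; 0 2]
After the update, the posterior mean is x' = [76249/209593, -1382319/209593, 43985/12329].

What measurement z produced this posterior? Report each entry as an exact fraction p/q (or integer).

z = [-1, 3]

x̄ = F·x = [-2, -6, 13]
P̄ = F·P·Fᵀ + Q = [71 -72 -30; -72 111 1; -30 1 80]
S = H·P̄·Hᵀ + R = [195 -242; -242 2450]
K = P̄·Hᵀ·S⁻¹ = [-57625/209593 -75545/419186; 77905/209593 35926/209593; -4922/12329 2359/24658]
x' − x̄ = [495435/209593, -124761/209593, -116292/12329] = K·y
y = (KᵀK)⁻¹·Kᵀ·(x' − x̄) = [15, -36]
z = y + H·x̄ = [15, -36] + [-16, 39] = [-1, 3]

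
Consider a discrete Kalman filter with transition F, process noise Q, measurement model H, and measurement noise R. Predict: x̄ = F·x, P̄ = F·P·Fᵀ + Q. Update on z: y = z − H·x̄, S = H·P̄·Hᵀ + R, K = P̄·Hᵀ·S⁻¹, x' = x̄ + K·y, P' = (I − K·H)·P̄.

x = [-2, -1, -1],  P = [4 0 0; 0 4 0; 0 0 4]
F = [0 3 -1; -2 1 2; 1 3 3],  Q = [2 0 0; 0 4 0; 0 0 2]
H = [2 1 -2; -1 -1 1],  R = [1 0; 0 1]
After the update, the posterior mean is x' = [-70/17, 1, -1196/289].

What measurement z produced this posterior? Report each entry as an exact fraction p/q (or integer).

z = [1, -1]

x̄ = F·x = [-2, 1, -8]
P̄ = F·P·Fᵀ + Q = [42 4 24; 4 40 28; 24 28 78]
S = H·P̄·Hᵀ + R = [233 -112; -112 65]
K = P̄·Hᵀ·S⁻¹ = [8/153 -38/153; -8/9 -16/9; -2288/2601 -2902/2601]
x' − x̄ = [-36/17, 0, 1116/289] = K·y
y = (KᵀK)⁻¹·Kᵀ·(x' − x̄) = [-12, 6]
z = y + H·x̄ = [-12, 6] + [13, -7] = [1, -1]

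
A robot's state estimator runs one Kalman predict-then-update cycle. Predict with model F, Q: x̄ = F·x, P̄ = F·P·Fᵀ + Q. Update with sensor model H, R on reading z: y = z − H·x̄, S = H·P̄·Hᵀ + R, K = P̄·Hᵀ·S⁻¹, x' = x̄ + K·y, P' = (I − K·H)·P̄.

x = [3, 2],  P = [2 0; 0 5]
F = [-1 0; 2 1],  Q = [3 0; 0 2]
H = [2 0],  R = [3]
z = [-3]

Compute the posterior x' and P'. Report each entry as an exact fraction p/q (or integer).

x̄ = F·x = [-3, 8]
P̄ = F·P·Fᵀ + Q = [5 -4; -4 15]
y = z − H·x̄ = [3]
S = H·P̄·Hᵀ + R = [23]
K = P̄·Hᵀ·S⁻¹ = [10/23; -8/23]
x' = x̄ + K·y = [-39/23, 160/23]
P' = (I − K·H)·P̄ = [15/23 -12/23; -12/23 281/23]

x' = [-39/23, 160/23]
P' = [15/23 -12/23; -12/23 281/23]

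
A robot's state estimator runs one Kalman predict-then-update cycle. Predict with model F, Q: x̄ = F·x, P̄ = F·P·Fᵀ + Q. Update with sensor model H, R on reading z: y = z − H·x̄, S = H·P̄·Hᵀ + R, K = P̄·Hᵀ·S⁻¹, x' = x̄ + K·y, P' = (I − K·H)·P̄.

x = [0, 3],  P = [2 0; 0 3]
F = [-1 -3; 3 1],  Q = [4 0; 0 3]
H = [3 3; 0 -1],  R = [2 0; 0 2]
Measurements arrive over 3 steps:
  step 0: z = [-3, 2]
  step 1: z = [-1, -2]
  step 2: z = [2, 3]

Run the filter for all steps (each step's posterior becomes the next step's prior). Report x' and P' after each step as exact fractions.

step 0: x̄ = F·x = [-9, 3]
step 0: P̄ = F·P·Fᵀ + Q = [33 -15; -15 24]
step 0: y = z − H·x̄ = [15, 5]
step 0: S = H·P̄·Hᵀ + R = [245 -27; -27 26]
step 0: K = P̄·Hᵀ·S⁻¹ = [1809/5641 5133/5641; 54/5641 -5151/5641]
step 0: x' = x̄ + K·y = [2031/5641, -8022/5641]
step 0: P' = (I − K·H)·P̄ = [11472/5641 -10266/5641; -10266/5641 10302/5641]
step 1: x̄ = F·x = [22035/5641, -1929/5641]
step 1: P̄ = F·P·Fᵀ + Q = [65158/5641 37338/5641; 37338/5641 68877/5641]
step 1: y = z − H·x̄ = [-65959/5641, -13211/5641]
step 1: S = H·P̄·Hᵀ + R = [1889681/5641 -318645/5641; -318645/5641 80159/5641]
step 1: K = P̄·Hᵀ·S⁻¹ = [1130151/4426547 2430651/4426547; 318645/4426547 -2536866/4426547]
step 1: x' = x̄ + K·y = [-1616025/4426547, 701688/4426547]
step 1: P' = (I − K·H)·P̄ = [5614736/4426547 -4861302/4426547; -4861302/4426547 5073732/4426547]
step 2: x̄ = F·x = [-489039/4426547, -4146387/4426547]
step 2: P̄ = F·P·Fᵀ + Q = [39816700/4426547 16547616/4426547; 16547616/4426547 39718185/4426547]
step 2: y = z − H·x̄ = [22759372/4426547, 9133254/4426547]
step 2: S = H·P̄·Hᵀ + R = [1022524147/4426547 -168797403/4426547; -168797403/4426547 48571279/4426547]
step 2: K = P̄·Hᵀ·S⁻¹ = [306100113/1195782083 656387109/1195782083; 168797403/2391564166 -1369040019/2391564166]
step 2: x' = x̄ + K·y = [2796042255/1195782083, -2098522608/1195782083]
step 2: P' = (I − K·H)·P̄ = [1516840960/1195782083 -1312774218/1195782083; -1312774218/1195782083 1369040019/1195782083]

step 0: x' = [2031/5641, -8022/5641], P' = [11472/5641 -10266/5641; -10266/5641 10302/5641]
step 1: x' = [-1616025/4426547, 701688/4426547], P' = [5614736/4426547 -4861302/4426547; -4861302/4426547 5073732/4426547]
step 2: x' = [2796042255/1195782083, -2098522608/1195782083], P' = [1516840960/1195782083 -1312774218/1195782083; -1312774218/1195782083 1369040019/1195782083]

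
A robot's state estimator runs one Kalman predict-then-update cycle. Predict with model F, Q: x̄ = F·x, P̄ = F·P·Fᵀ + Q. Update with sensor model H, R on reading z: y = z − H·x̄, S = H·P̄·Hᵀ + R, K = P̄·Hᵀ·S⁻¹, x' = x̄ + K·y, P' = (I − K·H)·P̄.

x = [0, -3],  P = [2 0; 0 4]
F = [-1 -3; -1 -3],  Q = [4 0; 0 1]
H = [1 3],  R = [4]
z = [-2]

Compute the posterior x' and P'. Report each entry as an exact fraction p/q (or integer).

x̄ = F·x = [9, 9]
P̄ = F·P·Fᵀ + Q = [42 38; 38 39]
y = z − H·x̄ = [-38]
S = H·P̄·Hᵀ + R = [625]
K = P̄·Hᵀ·S⁻¹ = [156/625; 31/125]
x' = x̄ + K·y = [-303/625, -53/125]
P' = (I − K·H)·P̄ = [1914/625 -86/125; -86/125 14/25]

x' = [-303/625, -53/125]
P' = [1914/625 -86/125; -86/125 14/25]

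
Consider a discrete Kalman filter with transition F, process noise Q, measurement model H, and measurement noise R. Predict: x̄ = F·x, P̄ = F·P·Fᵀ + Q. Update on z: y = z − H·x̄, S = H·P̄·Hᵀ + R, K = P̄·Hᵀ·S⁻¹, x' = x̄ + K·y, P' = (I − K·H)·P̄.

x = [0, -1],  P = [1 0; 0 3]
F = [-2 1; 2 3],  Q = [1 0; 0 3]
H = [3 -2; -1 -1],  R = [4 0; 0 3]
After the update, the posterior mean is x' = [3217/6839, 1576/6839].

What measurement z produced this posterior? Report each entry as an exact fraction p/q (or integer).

z = [1, -1]

x̄ = F·x = [-1, -3]
P̄ = F·P·Fᵀ + Q = [8 5; 5 34]
S = H·P̄·Hᵀ + R = [152 39; 39 55]
K = P̄·Hᵀ·S⁻¹ = [1277/6839 -2522/6839; -1394/6839 -3861/6839]
x' − x̄ = [10056/6839, 22093/6839] = K·y
y = (KᵀK)⁻¹·Kᵀ·(x' − x̄) = [-2, -5]
z = y + H·x̄ = [-2, -5] + [3, 4] = [1, -1]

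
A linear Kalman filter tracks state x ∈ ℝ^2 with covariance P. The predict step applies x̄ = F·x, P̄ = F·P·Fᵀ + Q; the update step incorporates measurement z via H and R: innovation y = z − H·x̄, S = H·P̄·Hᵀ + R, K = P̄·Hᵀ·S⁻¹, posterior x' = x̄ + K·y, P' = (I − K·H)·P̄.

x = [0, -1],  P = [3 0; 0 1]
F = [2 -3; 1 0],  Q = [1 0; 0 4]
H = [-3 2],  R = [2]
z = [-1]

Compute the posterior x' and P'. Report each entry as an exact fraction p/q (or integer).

x̄ = F·x = [3, 0]
P̄ = F·P·Fᵀ + Q = [22 6; 6 7]
y = z − H·x̄ = [8]
S = H·P̄·Hᵀ + R = [156]
K = P̄·Hᵀ·S⁻¹ = [-9/26; -1/39]
x' = x̄ + K·y = [3/13, -8/39]
P' = (I − K·H)·P̄ = [43/13 60/13; 60/13 269/39]

x' = [3/13, -8/39]
P' = [43/13 60/13; 60/13 269/39]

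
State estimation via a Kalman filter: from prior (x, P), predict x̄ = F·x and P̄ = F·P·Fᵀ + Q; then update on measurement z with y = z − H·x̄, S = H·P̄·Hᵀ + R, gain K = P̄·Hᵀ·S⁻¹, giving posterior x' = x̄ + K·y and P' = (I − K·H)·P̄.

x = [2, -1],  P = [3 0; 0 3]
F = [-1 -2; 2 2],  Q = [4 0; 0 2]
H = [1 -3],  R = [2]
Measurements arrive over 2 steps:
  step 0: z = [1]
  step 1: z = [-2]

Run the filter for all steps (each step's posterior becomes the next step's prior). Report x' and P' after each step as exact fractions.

step 0: x̄ = F·x = [0, 2]
step 0: P̄ = F·P·Fᵀ + Q = [19 -18; -18 26]
step 0: y = z − H·x̄ = [7]
step 0: S = H·P̄·Hᵀ + R = [363]
step 0: K = P̄·Hᵀ·S⁻¹ = [73/363; -32/121]
step 0: x' = x̄ + K·y = [511/363, 18/121]
step 0: P' = (I − K·H)·P̄ = [1568/363 158/121; 158/121 74/121]
step 1: x̄ = F·x = [-619/363, 1130/363]
step 1: P̄ = F·P·Fᵀ + Q = [5804/363 -6868/363; -6868/363 11678/363]
step 1: y = z − H·x̄ = [3283/363]
step 1: S = H·P̄·Hᵀ + R = [152840/363]
step 1: K = P̄·Hᵀ·S⁻¹ = [3301/19105; -20951/76420]
step 1: x' = x̄ + K·y = [-2724/19105, 48409/76420]
step 1: P' = (I − K·H)·P̄ = [65324/19105 19574/19105; 19574/19105 20033/38210]

step 0: x' = [511/363, 18/121], P' = [1568/363 158/121; 158/121 74/121]
step 1: x' = [-2724/19105, 48409/76420], P' = [65324/19105 19574/19105; 19574/19105 20033/38210]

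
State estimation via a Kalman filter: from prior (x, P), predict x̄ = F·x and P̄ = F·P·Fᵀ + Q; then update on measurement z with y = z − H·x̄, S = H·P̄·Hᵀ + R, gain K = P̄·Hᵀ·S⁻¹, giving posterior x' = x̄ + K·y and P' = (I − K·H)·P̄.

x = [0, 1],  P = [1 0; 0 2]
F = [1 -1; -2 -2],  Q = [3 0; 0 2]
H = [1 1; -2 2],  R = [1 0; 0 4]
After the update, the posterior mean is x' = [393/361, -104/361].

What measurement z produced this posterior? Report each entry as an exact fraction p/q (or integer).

z = [1, -3]

x̄ = F·x = [-1, -2]
P̄ = F·P·Fᵀ + Q = [6 2; 2 14]
S = H·P̄·Hᵀ + R = [25 16; 16 68]
K = P̄·Hᵀ·S⁻¹ = [168/361 -82/361; 176/361 86/361]
x' − x̄ = [754/361, 618/361] = K·y
y = (KᵀK)⁻¹·Kᵀ·(x' − x̄) = [4, -1]
z = y + H·x̄ = [4, -1] + [-3, -2] = [1, -3]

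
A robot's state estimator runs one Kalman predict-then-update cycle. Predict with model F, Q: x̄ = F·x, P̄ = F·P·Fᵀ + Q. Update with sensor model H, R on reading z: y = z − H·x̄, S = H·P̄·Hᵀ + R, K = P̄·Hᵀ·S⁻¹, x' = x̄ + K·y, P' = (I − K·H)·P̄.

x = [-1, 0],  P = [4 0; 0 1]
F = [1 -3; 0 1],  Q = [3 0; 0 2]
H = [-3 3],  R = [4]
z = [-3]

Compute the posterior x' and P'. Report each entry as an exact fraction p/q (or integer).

x̄ = F·x = [-1, 0]
P̄ = F·P·Fᵀ + Q = [16 -3; -3 3]
y = z − H·x̄ = [-6]
S = H·P̄·Hᵀ + R = [229]
K = P̄·Hᵀ·S⁻¹ = [-57/229; 18/229]
x' = x̄ + K·y = [113/229, -108/229]
P' = (I − K·H)·P̄ = [415/229 339/229; 339/229 363/229]

x' = [113/229, -108/229]
P' = [415/229 339/229; 339/229 363/229]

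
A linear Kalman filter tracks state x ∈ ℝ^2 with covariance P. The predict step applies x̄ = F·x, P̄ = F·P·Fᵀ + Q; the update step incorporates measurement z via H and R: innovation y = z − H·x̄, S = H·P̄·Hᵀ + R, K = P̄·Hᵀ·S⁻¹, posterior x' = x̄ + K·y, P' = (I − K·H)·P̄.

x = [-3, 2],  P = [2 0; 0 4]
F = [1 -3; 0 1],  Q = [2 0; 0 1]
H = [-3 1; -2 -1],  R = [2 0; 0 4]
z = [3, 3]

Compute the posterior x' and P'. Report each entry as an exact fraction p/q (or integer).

x' = [-2047/1695, -809/1695]
P' = [328/1695 176/1695; 176/1695 1252/1695]

x̄ = F·x = [-9, 2]
P̄ = F·P·Fᵀ + Q = [40 -12; -12 5]
y = z − H·x̄ = [-26, -13]
S = H·P̄·Hᵀ + R = [439 223; 223 121]
K = P̄·Hᵀ·S⁻¹ = [-404/1695 -208/1695; 362/1695 -401/1695]
x' = x̄ + K·y = [-2047/1695, -809/1695]
P' = (I − K·H)·P̄ = [328/1695 176/1695; 176/1695 1252/1695]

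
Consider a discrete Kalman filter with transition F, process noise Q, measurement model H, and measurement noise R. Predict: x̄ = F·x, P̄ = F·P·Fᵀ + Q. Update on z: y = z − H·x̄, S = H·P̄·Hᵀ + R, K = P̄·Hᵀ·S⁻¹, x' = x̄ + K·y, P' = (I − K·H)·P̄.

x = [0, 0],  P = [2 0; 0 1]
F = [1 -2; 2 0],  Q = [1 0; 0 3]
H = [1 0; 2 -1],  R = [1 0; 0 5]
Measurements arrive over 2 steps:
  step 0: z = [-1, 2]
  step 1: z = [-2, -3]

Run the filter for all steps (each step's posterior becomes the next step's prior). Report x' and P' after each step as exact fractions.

step 0: x̄ = F·x = [0, 0]
step 0: P̄ = F·P·Fᵀ + Q = [7 4; 4 11]
step 0: y = z − H·x̄ = [-1, 2]
step 0: S = H·P̄·Hᵀ + R = [8 10; 10 28]
step 0: K = P̄·Hᵀ·S⁻¹ = [24/31 5/62; 71/62 -16/31]
step 0: x' = x̄ + K·y = [-19/31, -135/62]
step 0: P' = (I − K·H)·P̄ = [24/31 71/62; 71/62 151/31]
step 1: x̄ = F·x = [116/31, -38/31]
step 1: P̄ = F·P·Fᵀ + Q = [517/31 -94/31; -94/31 189/31]
step 1: y = z − H·x̄ = [-178/31, -363/31]
step 1: S = H·P̄·Hᵀ + R = [548/31 1128/31; 1128/31 2788/31]
step 1: K = P̄·Hᵀ·S⁻¹ = [1363/2060 141/1030; 329/515 -811/2060]
step 1: x' = x̄ + K·y = [-171/103, -117/412]
step 1: P' = (I − K·H)·P̄ = [1363/2060 329/515; 329/515 6687/2060]

step 0: x' = [-19/31, -135/62], P' = [24/31 71/62; 71/62 151/31]
step 1: x' = [-171/103, -117/412], P' = [1363/2060 329/515; 329/515 6687/2060]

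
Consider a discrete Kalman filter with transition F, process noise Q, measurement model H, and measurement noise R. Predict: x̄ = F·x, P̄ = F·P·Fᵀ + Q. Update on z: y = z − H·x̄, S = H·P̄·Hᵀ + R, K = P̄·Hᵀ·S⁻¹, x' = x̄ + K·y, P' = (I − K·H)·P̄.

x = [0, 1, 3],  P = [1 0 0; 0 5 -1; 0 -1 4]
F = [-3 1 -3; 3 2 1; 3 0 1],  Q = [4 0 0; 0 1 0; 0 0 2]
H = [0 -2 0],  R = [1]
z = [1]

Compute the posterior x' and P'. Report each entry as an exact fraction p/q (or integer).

x' = [-76/11, -5/11, 1]
P' = [7116/121 -6/121 -218/11; -6/121 30/121 1/11; -218/11 1/11 11]

x̄ = F·x = [-8, 5, 3]
P̄ = F·P·Fᵀ + Q = [60 -6 -22; -6 30 11; -22 11 15]
y = z − H·x̄ = [11]
S = H·P̄·Hᵀ + R = [121]
K = P̄·Hᵀ·S⁻¹ = [12/121; -60/121; -2/11]
x' = x̄ + K·y = [-76/11, -5/11, 1]
P' = (I − K·H)·P̄ = [7116/121 -6/121 -218/11; -6/121 30/121 1/11; -218/11 1/11 11]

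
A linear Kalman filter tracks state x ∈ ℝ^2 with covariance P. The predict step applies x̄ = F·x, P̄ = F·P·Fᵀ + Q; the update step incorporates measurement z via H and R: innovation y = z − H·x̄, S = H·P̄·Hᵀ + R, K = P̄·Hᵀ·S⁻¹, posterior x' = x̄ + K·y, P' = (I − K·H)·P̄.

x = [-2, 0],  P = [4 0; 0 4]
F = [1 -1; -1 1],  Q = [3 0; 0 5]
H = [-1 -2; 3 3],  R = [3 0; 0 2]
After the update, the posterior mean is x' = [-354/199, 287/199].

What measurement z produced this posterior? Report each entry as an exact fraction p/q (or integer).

x̄ = F·x = [-2, 2]
P̄ = F·P·Fᵀ + Q = [11 -8; -8 13]
S = H·P̄·Hᵀ + R = [34 -39; -39 74]
K = P̄·Hᵀ·S⁻¹ = [721/995 501/995; -747/995 -192/995]
x' − x̄ = [44/199, -111/199] = K·y
y = (KᵀK)⁻¹·Kᵀ·(x' − x̄) = [1, -1]
z = y + H·x̄ = [1, -1] + [-2, 0] = [-1, -1]

z = [-1, -1]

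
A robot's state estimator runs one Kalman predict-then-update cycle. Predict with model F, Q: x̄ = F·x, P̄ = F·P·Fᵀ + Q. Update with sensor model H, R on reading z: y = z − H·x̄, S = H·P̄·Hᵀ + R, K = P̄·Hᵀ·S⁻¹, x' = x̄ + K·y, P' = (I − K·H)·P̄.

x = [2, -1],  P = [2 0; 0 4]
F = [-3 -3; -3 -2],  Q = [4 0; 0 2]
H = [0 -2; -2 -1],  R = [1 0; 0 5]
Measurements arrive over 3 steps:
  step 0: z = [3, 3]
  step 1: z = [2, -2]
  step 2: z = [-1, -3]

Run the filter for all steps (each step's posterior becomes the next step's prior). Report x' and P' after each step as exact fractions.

step 0: x' = [-833/1269, -652/423], P' = [7094/6345 -146/2115; -146/2115 164/705]
step 1: x' = [669883/461169, -2844991/3228183], P' = [161446/153723 -9412/153723; -9412/153723 248128/1076061]
step 2: x' = [5683050950/4712172159, 711231709/1570724053], P' = [1649383362/1570724053 -96334394/1570724053; -96334394/1570724053 362010468/1570724053]

step 0: x̄ = F·x = [-3, -4]
step 0: P̄ = F·P·Fᵀ + Q = [58 42; 42 36]
step 0: y = z − H·x̄ = [-5, -7]
step 0: S = H·P̄·Hᵀ + R = [145 240; 240 441]
step 0: K = P̄·Hᵀ·S⁻¹ = [292/2115 -550/1269; -328/705 -8/423]
step 0: x' = x̄ + K·y = [-833/1269, -652/423]
step 0: P' = (I − K·H)·P̄ = [7094/6345 -146/2115; -146/2115 164/705]
step 1: x̄ = F·x = [2789/423, 2137/423]
step 1: P̄ = F·P·Fᵀ + Q = [10514/705 7348/705; 7348/705 8576/705]
step 1: y = z − H·x̄ = [5120/423, 6869/423]
step 1: S = H·P̄·Hᵀ + R = [35009/705 46544/705; 46544/705 83549/705]
step 1: K = P̄·Hᵀ·S⁻¹ = [18824/153723 -62696/153723; -496256/1076061 -23272/1076061]
step 1: x' = x̄ + K·y = [669883/461169, -2844991/3228183]
step 1: P' = (I − K·H)·P̄ = [161446/153723 -9412/153723; -9412/153723 248128/1076061]
step 2: x̄ = F·x = [-614730/358687, -8377561/3228183]
step 2: P̄ = F·P·Fᵀ + Q = [5174194/358687 3557202/358687; 3557202/358687 12525124/1076061]
step 2: y = z − H·x̄ = [-19983305/3228183, -29127250/3228183]
step 2: S = H·P̄·Hᵀ + R = [51176557/1076061 67736672/1076061; 67736672/1076061 122682181/1076061]
step 2: K = P̄·Hᵀ·S⁻¹ = [192668788/1570724053 -33709814/82669687; -724020936/1570724053 -1782544/82669687]
step 2: x' = x̄ + K·y = [5683050950/4712172159, 711231709/1570724053]
step 2: P' = (I − K·H)·P̄ = [1649383362/1570724053 -96334394/1570724053; -96334394/1570724053 362010468/1570724053]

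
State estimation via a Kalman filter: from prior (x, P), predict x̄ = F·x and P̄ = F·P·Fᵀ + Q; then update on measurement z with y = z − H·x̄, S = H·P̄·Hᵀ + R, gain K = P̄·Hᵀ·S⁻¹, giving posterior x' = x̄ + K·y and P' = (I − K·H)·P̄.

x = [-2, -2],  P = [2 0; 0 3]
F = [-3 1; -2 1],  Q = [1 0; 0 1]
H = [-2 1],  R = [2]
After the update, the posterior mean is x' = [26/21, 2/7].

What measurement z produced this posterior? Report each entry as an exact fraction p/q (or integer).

x̄ = F·x = [4, 2]
P̄ = F·P·Fᵀ + Q = [22 15; 15 12]
S = H·P̄·Hᵀ + R = [42]
K = P̄·Hᵀ·S⁻¹ = [-29/42; -3/7]
x' − x̄ = [-58/21, -12/7] = K·y
y = (KᵀK)⁻¹·Kᵀ·(x' − x̄) = [4]
z = y + H·x̄ = [4] + [-6] = [-2]

z = [-2]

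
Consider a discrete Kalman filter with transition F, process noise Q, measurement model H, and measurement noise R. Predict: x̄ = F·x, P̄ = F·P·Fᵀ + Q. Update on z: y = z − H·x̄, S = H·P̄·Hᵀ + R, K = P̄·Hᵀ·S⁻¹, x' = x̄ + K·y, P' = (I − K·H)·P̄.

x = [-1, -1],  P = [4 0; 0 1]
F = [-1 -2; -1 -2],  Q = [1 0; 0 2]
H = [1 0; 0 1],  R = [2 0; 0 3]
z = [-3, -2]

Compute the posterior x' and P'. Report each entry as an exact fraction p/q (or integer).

x' = [-161/79, -137/79]
P' = [106/79 48/79; 48/79 138/79]

x̄ = F·x = [3, 3]
P̄ = F·P·Fᵀ + Q = [9 8; 8 10]
y = z − H·x̄ = [-6, -5]
S = H·P̄·Hᵀ + R = [11 8; 8 13]
K = P̄·Hᵀ·S⁻¹ = [53/79 16/79; 24/79 46/79]
x' = x̄ + K·y = [-161/79, -137/79]
P' = (I − K·H)·P̄ = [106/79 48/79; 48/79 138/79]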